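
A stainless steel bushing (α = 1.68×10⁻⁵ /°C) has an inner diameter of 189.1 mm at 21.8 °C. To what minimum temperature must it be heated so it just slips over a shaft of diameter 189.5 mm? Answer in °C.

T = 148 °C

Required Δd = 189.5 − 189.1 = 0.4 mm
Δd = αd₀ΔT ⇒ ΔT = Δd/(αd₀) = 0.4 / (1.68×10⁻⁵ × 189.1) = 125.91 K
T_min = 21.8 + 125.91 = 147.71 °C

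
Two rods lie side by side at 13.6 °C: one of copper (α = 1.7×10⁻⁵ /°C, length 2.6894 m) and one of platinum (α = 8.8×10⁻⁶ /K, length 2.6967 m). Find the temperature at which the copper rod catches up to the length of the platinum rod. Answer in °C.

T = 345.6 °C

Equal length when α₁L₁ΔT − α₂L₂ΔT = L₂ − L₁ = 7.30×10⁻³ m
α₁L₁ = 4.57198×10⁻⁵, α₂L₂ = 2.373096×10⁻⁵ → Δ(αL) = 2.198884×10⁻⁵ m/K
ΔT = 7.30×10⁻³ / 2.198884×10⁻⁵ = 331.987 K, so T = 13.6 + 331.987 = 345.587 °C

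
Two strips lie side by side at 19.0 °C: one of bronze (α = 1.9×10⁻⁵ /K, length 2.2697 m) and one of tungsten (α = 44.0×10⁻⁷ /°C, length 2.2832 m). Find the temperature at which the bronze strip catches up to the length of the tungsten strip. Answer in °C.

T = 427.1 °C

L₁(1 + α₁ΔT) = L₂(1 + α₂ΔT) ⇒ ΔT = (L₂ − L₁)/(α₁L₁ − α₂L₂)
L₂ − L₁ = 2.2832 − 2.2697 = 1.35×10⁻² m
α₁L₁ − α₂L₂ = 1.9×10⁻⁵×2.2697 − 44.0×10⁻⁷×2.2832 = 3.307822×10⁻⁵ m/K
ΔT = 1.35×10⁻² / 3.307822×10⁻⁵ = 408.124 K
T = 19.0 + 408.124 = 427.124 °C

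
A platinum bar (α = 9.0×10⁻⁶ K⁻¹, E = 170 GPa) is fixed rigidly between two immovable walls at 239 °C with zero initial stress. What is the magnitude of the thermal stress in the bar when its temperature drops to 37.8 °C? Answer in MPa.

σ = 308 MPa

Fully constrained: the free strain ε = αΔT is blocked, so σ = Eε = EαΔT.
|ΔT| = 201.2 K
σ = 170×10⁹ × 9.0×10⁻⁶ × 201.2 = 3.08×10⁸ Pa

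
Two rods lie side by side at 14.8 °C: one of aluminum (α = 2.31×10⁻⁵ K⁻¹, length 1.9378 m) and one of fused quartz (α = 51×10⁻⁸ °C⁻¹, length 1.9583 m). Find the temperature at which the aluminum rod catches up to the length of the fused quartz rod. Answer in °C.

T = 483.2 °C

L₁(1 + α₁ΔT) = L₂(1 + α₂ΔT) ⇒ ΔT = (L₂ − L₁)/(α₁L₁ − α₂L₂)
L₂ − L₁ = 1.9583 − 1.9378 = 2.05×10⁻² m
α₁L₁ − α₂L₂ = 2.31×10⁻⁵×1.9378 − 51×10⁻⁸×1.9583 = 4.3764447×10⁻⁵ m/K
ΔT = 2.05×10⁻² / 4.3764447×10⁻⁵ = 468.417 K
T = 14.8 + 468.417 = 483.217 °C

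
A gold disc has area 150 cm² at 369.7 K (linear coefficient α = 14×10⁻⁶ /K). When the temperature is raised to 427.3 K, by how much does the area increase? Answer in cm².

ΔA = 0.242 cm²

Area coefficient ≈ 2α; |ΔT| = 57.6 K
ΔA = 2αA₀ΔT = 2(14×10⁻⁶)(150)(57.6) = 0.242 cm²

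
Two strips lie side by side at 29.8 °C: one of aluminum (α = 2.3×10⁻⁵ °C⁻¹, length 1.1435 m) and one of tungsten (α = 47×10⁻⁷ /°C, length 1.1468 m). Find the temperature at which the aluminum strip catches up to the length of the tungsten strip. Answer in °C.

Equal length when α₁L₁ΔT − α₂L₂ΔT = L₂ − L₁ = 3.30×10⁻³ m
α₁L₁ = 2.63005×10⁻⁵, α₂L₂ = 5.38996×10⁻⁶ → Δ(αL) = 2.091054×10⁻⁵ m/K
ΔT = 3.30×10⁻³ / 2.091054×10⁻⁵ = 157.815 K, so T = 29.8 + 157.815 = 187.615 °C

T = 187.6 °C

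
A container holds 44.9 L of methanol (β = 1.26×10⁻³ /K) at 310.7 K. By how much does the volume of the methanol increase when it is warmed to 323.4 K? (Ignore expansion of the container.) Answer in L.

ΔV = 0.718 L

|ΔT| = |323.4 − 310.7| = 12.7 K
ΔV = βV₀ΔT = (1.26×10⁻³)(44.9)(12.7) = 0.718 L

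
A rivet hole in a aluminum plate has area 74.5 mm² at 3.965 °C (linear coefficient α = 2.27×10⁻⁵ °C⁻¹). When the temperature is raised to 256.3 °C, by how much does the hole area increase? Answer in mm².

ΔA = 0.853 mm²

Area coefficient ≈ 2α; |ΔT| = 252.335 K
ΔA = 2αA₀ΔT = 2(2.27×10⁻⁵)(74.5)(252.335) = 0.853 mm²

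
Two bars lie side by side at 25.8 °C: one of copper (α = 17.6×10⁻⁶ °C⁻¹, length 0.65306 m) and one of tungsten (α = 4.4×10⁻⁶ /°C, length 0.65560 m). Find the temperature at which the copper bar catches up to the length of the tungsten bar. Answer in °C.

Equal length when α₁L₁ΔT − α₂L₂ΔT = L₂ − L₁ = 2.54×10⁻³ m
α₁L₁ = 1.1493856×10⁻⁵, α₂L₂ = 2.88464×10⁻⁶ → Δ(αL) = 8.609216×10⁻⁶ m/K
ΔT = 2.54×10⁻³ / 8.609216×10⁻⁶ = 295.033 K, so T = 25.8 + 295.033 = 320.833 °C

T = 320.8 °C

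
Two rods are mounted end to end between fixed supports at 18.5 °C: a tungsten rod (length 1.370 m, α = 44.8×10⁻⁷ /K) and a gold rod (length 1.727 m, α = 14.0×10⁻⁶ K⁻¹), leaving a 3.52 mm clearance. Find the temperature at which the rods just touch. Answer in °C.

T = 135 °C

α₁L₁ = 6.1376×10⁻⁶ m/K, α₂L₂ = 2.4178×10⁻⁵ m/K → total 3.03156×10⁻⁵ m/K
ΔT = g/(α₁L₁+α₂L₂) = 3.52×10⁻³ / 3.03156×10⁻⁵ = 116.11 K
T = 18.5 + 116.11 = 134.61 °C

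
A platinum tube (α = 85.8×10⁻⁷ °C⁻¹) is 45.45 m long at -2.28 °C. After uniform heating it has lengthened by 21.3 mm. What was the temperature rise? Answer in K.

ΔL = αL₀ΔT ⇒ ΔT = ΔL / (αL₀)
ΔT = 21.3×10⁻³ m / (85.8×10⁻⁷ × 45.45 m) = 54.621 K

ΔT = 54.6 K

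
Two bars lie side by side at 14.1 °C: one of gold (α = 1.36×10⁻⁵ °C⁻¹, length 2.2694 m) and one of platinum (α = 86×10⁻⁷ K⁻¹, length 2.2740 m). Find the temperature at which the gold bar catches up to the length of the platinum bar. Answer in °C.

T = 420.9 °C

Equal length when α₁L₁ΔT − α₂L₂ΔT = L₂ − L₁ = 4.60×10⁻³ m
α₁L₁ = 3.086384×10⁻⁵, α₂L₂ = 1.95564×10⁻⁵ → Δ(αL) = 1.130744×10⁻⁵ m/K
ΔT = 4.60×10⁻³ / 1.130744×10⁻⁵ = 406.812 K, so T = 14.1 + 406.812 = 420.912 °C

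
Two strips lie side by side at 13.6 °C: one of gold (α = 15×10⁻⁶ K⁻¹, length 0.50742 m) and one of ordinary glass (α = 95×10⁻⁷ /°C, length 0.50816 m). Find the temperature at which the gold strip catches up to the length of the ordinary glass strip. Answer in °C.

T = 279.4 °C

Equal length when α₁L₁ΔT − α₂L₂ΔT = L₂ − L₁ = 7.40×10⁻⁴ m
α₁L₁ = 7.6113×10⁻⁶, α₂L₂ = 4.82752×10⁻⁶ → Δ(αL) = 2.78378×10⁻⁶ m/K
ΔT = 7.40×10⁻⁴ / 2.78378×10⁻⁶ = 265.826 K, so T = 13.6 + 265.826 = 279.426 °C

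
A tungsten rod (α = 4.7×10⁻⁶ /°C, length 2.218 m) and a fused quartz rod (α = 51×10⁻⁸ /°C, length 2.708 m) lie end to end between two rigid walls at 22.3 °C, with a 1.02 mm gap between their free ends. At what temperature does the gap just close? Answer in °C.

Gap closes when ΔL₁ + ΔL₂ = 1.02 mm = 1.02×10⁻³ m
(α₁L₁ + α₂L₂)ΔT = g
α₁L₁ + α₂L₂ = 4.7×10⁻⁶×2.218 + 51×10⁻⁸×2.708 = 1.180568×10⁻⁵ m/K
ΔT = 1.02×10⁻³ / 1.180568×10⁻⁵ = 86.40 K
T = 22.3 + 86.40 = 108.70 °C

T = 109 °C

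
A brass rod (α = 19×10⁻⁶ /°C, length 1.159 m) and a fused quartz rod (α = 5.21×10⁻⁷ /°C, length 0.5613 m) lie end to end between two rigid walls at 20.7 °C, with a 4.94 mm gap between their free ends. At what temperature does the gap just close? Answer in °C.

α₁L₁ = 2.2021×10⁻⁵ m/K, α₂L₂ = 2.924373×10⁻⁷ m/K → total 2.23134373×10⁻⁵ m/K
ΔT = g/(α₁L₁+α₂L₂) = 4.94×10⁻³ / 2.23134373×10⁻⁵ = 221.39 K
T = 20.7 + 221.39 = 242.09 °C

T = 242 °C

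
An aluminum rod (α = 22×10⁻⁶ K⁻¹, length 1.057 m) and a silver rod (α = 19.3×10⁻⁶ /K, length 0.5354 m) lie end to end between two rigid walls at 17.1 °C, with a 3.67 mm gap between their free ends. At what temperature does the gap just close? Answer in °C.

α₁L₁ = 2.3254×10⁻⁵ m/K, α₂L₂ = 1.033322×10⁻⁵ m/K → total 3.358722×10⁻⁵ m/K
ΔT = g/(α₁L₁+α₂L₂) = 3.67×10⁻³ / 3.358722×10⁻⁵ = 109.27 K
T = 17.1 + 109.27 = 126.37 °C

T = 126 °C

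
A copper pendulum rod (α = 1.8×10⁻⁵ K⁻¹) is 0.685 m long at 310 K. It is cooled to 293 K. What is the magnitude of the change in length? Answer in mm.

ΔL = 0.210 mm

|ΔT| = |293 − 310| = 17 K
ΔL = αL₀ΔT = (1.8×10⁻⁵)(0.685)(17) = 2.10×10⁻⁴ m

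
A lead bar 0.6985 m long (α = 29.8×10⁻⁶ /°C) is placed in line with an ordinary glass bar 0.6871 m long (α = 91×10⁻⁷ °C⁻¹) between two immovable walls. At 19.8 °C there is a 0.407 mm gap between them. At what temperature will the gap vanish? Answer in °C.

T = 34.8 °C

α₁L₁ = 2.08153×10⁻⁵ m/K, α₂L₂ = 6.25261×10⁻⁶ m/K → total 2.706791×10⁻⁵ m/K
ΔT = g/(α₁L₁+α₂L₂) = 4.07×10⁻⁴ / 2.706791×10⁻⁵ = 15.036 K
T = 19.8 + 15.036 = 34.836 °C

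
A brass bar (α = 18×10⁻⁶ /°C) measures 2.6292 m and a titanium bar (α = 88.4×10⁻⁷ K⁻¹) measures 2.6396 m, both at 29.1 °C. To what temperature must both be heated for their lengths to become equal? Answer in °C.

T = 462.6 °C

Equal length when α₁L₁ΔT − α₂L₂ΔT = L₂ − L₁ = 1.04×10⁻² m
α₁L₁ = 4.73256×10⁻⁵, α₂L₂ = 2.3334064×10⁻⁵ → Δ(αL) = 2.3991536×10⁻⁵ m/K
ΔT = 1.04×10⁻² / 2.3991536×10⁻⁵ = 433.486 K, so T = 29.1 + 433.486 = 462.586 °C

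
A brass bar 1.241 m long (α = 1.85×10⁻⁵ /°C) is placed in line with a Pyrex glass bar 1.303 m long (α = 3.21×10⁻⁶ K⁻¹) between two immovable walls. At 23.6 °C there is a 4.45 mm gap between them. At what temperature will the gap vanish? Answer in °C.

T = 188 °C

Gap closes when ΔL₁ + ΔL₂ = 4.45 mm = 4.45×10⁻³ m
(α₁L₁ + α₂L₂)ΔT = g
α₁L₁ + α₂L₂ = 1.85×10⁻⁵×1.241 + 3.21×10⁻⁶×1.303 = 2.714113×10⁻⁵ m/K
ΔT = 4.45×10⁻³ / 2.714113×10⁻⁵ = 163.96 K
T = 23.6 + 163.96 = 187.56 °C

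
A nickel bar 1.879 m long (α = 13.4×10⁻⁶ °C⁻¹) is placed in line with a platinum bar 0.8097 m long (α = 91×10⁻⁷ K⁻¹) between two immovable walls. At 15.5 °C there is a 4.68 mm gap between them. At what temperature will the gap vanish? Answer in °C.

T = 159 °C

α₁L₁ = 2.51786×10⁻⁵ m/K, α₂L₂ = 7.36827×10⁻⁶ m/K → total 3.254687×10⁻⁵ m/K
ΔT = g/(α₁L₁+α₂L₂) = 4.68×10⁻³ / 3.254687×10⁻⁵ = 143.79 K
T = 15.5 + 143.79 = 159.29 °C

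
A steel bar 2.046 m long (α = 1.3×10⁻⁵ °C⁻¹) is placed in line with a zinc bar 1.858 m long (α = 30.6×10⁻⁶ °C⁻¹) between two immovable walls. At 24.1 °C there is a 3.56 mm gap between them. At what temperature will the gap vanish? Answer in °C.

α₁L₁ = 2.6598×10⁻⁵ m/K, α₂L₂ = 5.68548×10⁻⁵ m/K → total 8.34528×10⁻⁵ m/K
ΔT = g/(α₁L₁+α₂L₂) = 3.56×10⁻³ / 8.34528×10⁻⁵ = 42.659 K
T = 24.1 + 42.659 = 66.759 °C

T = 66.8 °C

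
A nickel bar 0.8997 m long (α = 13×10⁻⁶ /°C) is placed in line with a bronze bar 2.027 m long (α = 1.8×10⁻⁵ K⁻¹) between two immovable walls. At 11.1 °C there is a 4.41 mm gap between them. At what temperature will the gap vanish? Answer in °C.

T = 103 °C

α₁L₁ = 1.16961×10⁻⁵ m/K, α₂L₂ = 3.6486×10⁻⁵ m/K → total 4.81821×10⁻⁵ m/K
ΔT = g/(α₁L₁+α₂L₂) = 4.41×10⁻³ / 4.81821×10⁻⁵ = 91.53 K
T = 11.1 + 91.53 = 102.63 °C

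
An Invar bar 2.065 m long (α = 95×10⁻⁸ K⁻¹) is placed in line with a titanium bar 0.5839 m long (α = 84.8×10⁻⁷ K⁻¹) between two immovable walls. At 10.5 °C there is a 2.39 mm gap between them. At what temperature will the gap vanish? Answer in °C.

Gap closes when ΔL₁ + ΔL₂ = 2.39 mm = 2.39×10⁻³ m
(α₁L₁ + α₂L₂)ΔT = g
α₁L₁ + α₂L₂ = 95×10⁻⁸×2.065 + 84.8×10⁻⁷×0.5839 = 6.913222×10⁻⁶ m/K
ΔT = 2.39×10⁻³ / 6.913222×10⁻⁶ = 345.71 K
T = 10.5 + 345.71 = 356.21 °C

T = 356 °C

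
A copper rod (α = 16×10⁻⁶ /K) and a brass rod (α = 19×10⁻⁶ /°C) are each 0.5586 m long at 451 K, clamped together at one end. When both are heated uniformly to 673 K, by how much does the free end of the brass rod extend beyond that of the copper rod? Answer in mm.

ΔT = 222 K
copper: ΔL = 16×10⁻⁶ × 0.5586 m × 222 = 1.9841×10⁻³ m = 1.9841 mm
brass: ΔL = 19×10⁻⁶ × 0.5586 m × 222 = 2.3562×10⁻³ m = 2.3562 mm
difference = 2.3562 − 1.9841 = 0.3721 mm

0.372 mm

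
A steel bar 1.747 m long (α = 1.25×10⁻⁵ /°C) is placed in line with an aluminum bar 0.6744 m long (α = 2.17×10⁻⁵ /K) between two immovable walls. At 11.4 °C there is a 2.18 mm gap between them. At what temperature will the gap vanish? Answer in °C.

T = 71.2 °C

Gap closes when ΔL₁ + ΔL₂ = 2.18 mm = 2.18×10⁻³ m
(α₁L₁ + α₂L₂)ΔT = g
α₁L₁ + α₂L₂ = 1.25×10⁻⁵×1.747 + 2.17×10⁻⁵×0.6744 = 3.647198×10⁻⁵ m/K
ΔT = 2.18×10⁻³ / 3.647198×10⁻⁵ = 59.772 K
T = 11.4 + 59.772 = 71.172 °C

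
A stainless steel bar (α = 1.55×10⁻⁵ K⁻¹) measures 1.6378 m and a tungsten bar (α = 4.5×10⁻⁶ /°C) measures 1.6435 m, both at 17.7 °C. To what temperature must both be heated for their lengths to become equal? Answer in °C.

Equal length when α₁L₁ΔT − α₂L₂ΔT = L₂ − L₁ = 5.70×10⁻³ m
α₁L₁ = 2.53859×10⁻⁵, α₂L₂ = 7.39575×10⁻⁶ → Δ(αL) = 1.799015×10⁻⁵ m/K
ΔT = 5.70×10⁻³ / 1.799015×10⁻⁵ = 316.840 K, so T = 17.7 + 316.840 = 334.540 °C

T = 334.5 °C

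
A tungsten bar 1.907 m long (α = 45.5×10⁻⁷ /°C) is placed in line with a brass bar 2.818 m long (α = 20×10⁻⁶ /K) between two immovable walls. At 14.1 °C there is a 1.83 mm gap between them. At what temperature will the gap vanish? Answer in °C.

T = 42.2 °C

α₁L₁ = 8.67685×10⁻⁶ m/K, α₂L₂ = 5.636×10⁻⁵ m/K → total 6.503685×10⁻⁵ m/K
ΔT = g/(α₁L₁+α₂L₂) = 1.83×10⁻³ / 6.503685×10⁻⁵ = 28.138 K
T = 14.1 + 28.138 = 42.238 °C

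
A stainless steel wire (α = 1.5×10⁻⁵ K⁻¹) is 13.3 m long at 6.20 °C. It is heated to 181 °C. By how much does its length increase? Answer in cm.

|ΔT| = |181 − 6.20| = 174.80 K
ΔL = αL₀ΔT = (1.5×10⁻⁵)(13.3)(174.80) = 3.49×10⁻² m

ΔL = 3.49 cm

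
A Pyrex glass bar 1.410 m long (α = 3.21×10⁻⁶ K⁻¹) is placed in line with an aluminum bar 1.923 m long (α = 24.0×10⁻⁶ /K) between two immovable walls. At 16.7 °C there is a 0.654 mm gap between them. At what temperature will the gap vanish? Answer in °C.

Gap closes when ΔL₁ + ΔL₂ = 0.654 mm = 6.54×10⁻⁴ m
(α₁L₁ + α₂L₂)ΔT = g
α₁L₁ + α₂L₂ = 3.21×10⁻⁶×1.410 + 24.0×10⁻⁶×1.923 = 5.06781×10⁻⁵ m/K
ΔT = 6.54×10⁻⁴ / 5.06781×10⁻⁵ = 12.905 K
T = 16.7 + 12.905 = 29.605 °C

T = 29.6 °C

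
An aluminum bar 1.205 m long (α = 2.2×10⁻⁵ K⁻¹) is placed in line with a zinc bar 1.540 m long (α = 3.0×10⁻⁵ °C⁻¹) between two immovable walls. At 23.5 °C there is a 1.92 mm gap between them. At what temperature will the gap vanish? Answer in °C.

Gap closes when ΔL₁ + ΔL₂ = 1.92 mm = 1.92×10⁻³ m
(α₁L₁ + α₂L₂)ΔT = g
α₁L₁ + α₂L₂ = 2.2×10⁻⁵×1.205 + 3.0×10⁻⁵×1.540 = 7.271×10⁻⁵ m/K
ΔT = 1.92×10⁻³ / 7.271×10⁻⁵ = 26.406 K
T = 23.5 + 26.406 = 49.906 °C

T = 49.9 °C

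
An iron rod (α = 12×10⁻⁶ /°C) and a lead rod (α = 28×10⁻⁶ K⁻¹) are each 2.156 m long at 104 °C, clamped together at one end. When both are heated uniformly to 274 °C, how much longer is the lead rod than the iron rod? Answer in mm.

ΔT = 170 K
iron: ΔL = 12×10⁻⁶ × 2.156 m × 170 = 4.3982×10⁻³ m = 4.3982 mm
lead: ΔL = 28×10⁻⁶ × 2.156 m × 170 = 1.0263×10⁻² m = 10.263 mm
difference = 10.263 − 4.3982 = 5.8648 mm

5.86 mm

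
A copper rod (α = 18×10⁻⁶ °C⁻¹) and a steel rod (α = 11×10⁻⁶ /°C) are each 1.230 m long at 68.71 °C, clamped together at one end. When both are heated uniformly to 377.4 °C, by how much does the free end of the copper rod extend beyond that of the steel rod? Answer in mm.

ΔT = 308.69 K
copper: ΔL = 18×10⁻⁶ × 1.230 m × 308.69 = 6.8344×10⁻³ m = 6.8344 mm
steel: ΔL = 11×10⁻⁶ × 1.230 m × 308.69 = 4.1766×10⁻³ m = 4.1766 mm
difference = 6.8344 − 4.1766 = 2.6578 mm

2.66 mm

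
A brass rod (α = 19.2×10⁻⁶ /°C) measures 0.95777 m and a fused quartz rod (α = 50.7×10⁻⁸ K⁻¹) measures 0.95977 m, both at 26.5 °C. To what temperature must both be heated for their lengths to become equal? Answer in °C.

T = 138.2 °C

Equal length when α₁L₁ΔT − α₂L₂ΔT = L₂ − L₁ = 2.00×10⁻³ m
α₁L₁ = 1.8389184×10⁻⁵, α₂L₂ = 4.8660339×10⁻⁷ → Δ(αL) = 1.790258061×10⁻⁵ m/K
ΔT = 2.00×10⁻³ / 1.790258061×10⁻⁵ = 111.716 K, so T = 26.5 + 111.716 = 138.216 °C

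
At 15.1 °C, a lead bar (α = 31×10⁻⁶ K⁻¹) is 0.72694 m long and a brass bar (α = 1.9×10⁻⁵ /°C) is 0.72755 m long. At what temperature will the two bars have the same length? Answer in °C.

L₁(1 + α₁ΔT) = L₂(1 + α₂ΔT) ⇒ ΔT = (L₂ − L₁)/(α₁L₁ − α₂L₂)
L₂ − L₁ = 0.72755 − 0.72694 = 6.10×10⁻⁴ m
α₁L₁ − α₂L₂ = 31×10⁻⁶×0.72694 − 1.9×10⁻⁵×0.72755 = 8.71169×10⁻⁶ m/K
ΔT = 6.10×10⁻⁴ / 8.71169×10⁻⁶ = 70.0209 K
T = 15.1 + 70.0209 = 85.1209 °C

T = 85.12 °C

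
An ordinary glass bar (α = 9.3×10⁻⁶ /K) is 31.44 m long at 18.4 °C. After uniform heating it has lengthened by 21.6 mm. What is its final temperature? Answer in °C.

ΔL = αL₀ΔT ⇒ ΔT = ΔL / (αL₀)
ΔT = 21.6×10⁻³ m / (9.3×10⁻⁶ × 31.44 m) = 73.873 K
T = 18.4 + 73.873 = 92.273 °C

T = 92.3 °C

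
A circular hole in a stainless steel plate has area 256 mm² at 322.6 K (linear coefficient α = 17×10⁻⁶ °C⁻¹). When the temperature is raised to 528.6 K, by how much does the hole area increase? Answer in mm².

Area coefficient ≈ 2α; |ΔT| = 206.0 K
ΔA = 2αA₀ΔT = 2(17×10⁻⁶)(256)(206.0) = 1.79 mm²

ΔA = 1.79 mm²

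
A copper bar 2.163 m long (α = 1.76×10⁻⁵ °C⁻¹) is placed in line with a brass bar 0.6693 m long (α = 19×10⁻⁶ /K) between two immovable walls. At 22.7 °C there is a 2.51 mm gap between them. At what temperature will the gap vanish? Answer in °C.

Gap closes when ΔL₁ + ΔL₂ = 2.51 mm = 2.51×10⁻³ m
(α₁L₁ + α₂L₂)ΔT = g
α₁L₁ + α₂L₂ = 1.76×10⁻⁵×2.163 + 19×10⁻⁶×0.6693 = 5.07855×10⁻⁵ m/K
ΔT = 2.51×10⁻³ / 5.07855×10⁻⁵ = 49.424 K
T = 22.7 + 49.424 = 72.124 °C

T = 72.1 °C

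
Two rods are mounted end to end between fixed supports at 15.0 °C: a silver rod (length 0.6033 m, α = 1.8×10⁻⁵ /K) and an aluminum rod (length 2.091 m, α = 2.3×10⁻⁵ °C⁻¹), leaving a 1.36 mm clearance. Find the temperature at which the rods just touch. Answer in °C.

α₁L₁ = 1.08594×10⁻⁵ m/K, α₂L₂ = 4.8093×10⁻⁵ m/K → total 5.89524×10⁻⁵ m/K
ΔT = g/(α₁L₁+α₂L₂) = 1.36×10⁻³ / 5.89524×10⁻⁵ = 23.069 K
T = 15.0 + 23.069 = 38.069 °C

T = 38.1 °C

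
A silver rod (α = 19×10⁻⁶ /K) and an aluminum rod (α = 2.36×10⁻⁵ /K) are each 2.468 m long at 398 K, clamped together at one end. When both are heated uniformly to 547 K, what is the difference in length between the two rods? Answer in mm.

1.69 mm

ΔT = 149 K
silver: ΔL = 19×10⁻⁶ × 2.468 m × 149 = 6.9869×10⁻³ m = 6.9869 mm
aluminum: ΔL = 2.36×10⁻⁵ × 2.468 m × 149 = 8.6785×10⁻³ m = 8.6785 mm
difference = 8.6785 − 6.9869 = 1.6916 mm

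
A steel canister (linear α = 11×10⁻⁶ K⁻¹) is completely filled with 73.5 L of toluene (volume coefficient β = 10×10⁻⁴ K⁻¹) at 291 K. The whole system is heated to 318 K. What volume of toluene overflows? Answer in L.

1.92 L

The canister also expands: β_container ≈ 3α = 3.3×10⁻⁵ /K
Net overflow = V₀(β_liq − 3α_cont)ΔT
β − 3α = 1.00×10⁻³ − 3.3×10⁻⁵ = 9.67×10⁻⁴ /K; ΔT = 27 K
ΔV = 73.5 × 9.67×10⁻⁴ × 27 = 1.92 L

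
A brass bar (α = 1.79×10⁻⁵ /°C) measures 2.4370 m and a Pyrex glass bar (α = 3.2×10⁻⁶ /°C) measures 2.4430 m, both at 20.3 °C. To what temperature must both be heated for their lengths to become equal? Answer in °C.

Equal length when α₁L₁ΔT − α₂L₂ΔT = L₂ − L₁ = 6.00×10⁻³ m
α₁L₁ = 4.36223×10⁻⁵, α₂L₂ = 7.8176×10⁻⁶ → Δ(αL) = 3.58047×10⁻⁵ m/K
ΔT = 6.00×10⁻³ / 3.58047×10⁻⁵ = 167.576 K, so T = 20.3 + 167.576 = 187.876 °C

T = 187.9 °C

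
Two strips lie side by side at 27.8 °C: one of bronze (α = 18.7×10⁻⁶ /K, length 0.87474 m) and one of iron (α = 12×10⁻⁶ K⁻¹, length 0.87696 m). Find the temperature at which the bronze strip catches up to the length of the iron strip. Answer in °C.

L₁(1 + α₁ΔT) = L₂(1 + α₂ΔT) ⇒ ΔT = (L₂ − L₁)/(α₁L₁ − α₂L₂)
L₂ − L₁ = 0.87696 − 0.87474 = 2.22×10⁻³ m
α₁L₁ − α₂L₂ = 18.7×10⁻⁶×0.87474 − 12×10⁻⁶×0.87696 = 5.834118×10⁻⁶ m/K
ΔT = 2.22×10⁻³ / 5.834118×10⁻⁶ = 380.520 K
T = 27.8 + 380.520 = 408.320 °C

T = 408.3 °C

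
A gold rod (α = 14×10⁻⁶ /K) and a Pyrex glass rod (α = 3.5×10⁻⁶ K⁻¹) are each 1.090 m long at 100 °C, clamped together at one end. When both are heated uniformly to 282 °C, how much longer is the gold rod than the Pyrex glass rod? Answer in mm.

ΔT = 182 K
gold: ΔL = 14×10⁻⁶ × 1.090 m × 182 = 2.7773×10⁻³ m = 2.7773 mm
Pyrex glass: ΔL = 3.5×10⁻⁶ × 1.090 m × 182 = 6.9433×10⁻⁴ m = 0.69433 mm
difference = 2.7773 − 0.69433 = 2.08297 mm

2.08 mm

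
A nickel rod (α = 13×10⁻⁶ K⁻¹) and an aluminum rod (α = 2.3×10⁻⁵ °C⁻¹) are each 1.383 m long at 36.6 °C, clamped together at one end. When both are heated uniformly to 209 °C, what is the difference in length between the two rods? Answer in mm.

2.38 mm

ΔT = 172.4 K
nickel: ΔL = 13×10⁻⁶ × 1.383 m × 172.4 = 3.0996×10⁻³ m = 3.0996 mm
aluminum: ΔL = 2.3×10⁻⁵ × 1.383 m × 172.4 = 5.4839×10⁻³ m = 5.4839 mm
difference = 5.4839 − 3.0996 = 2.3843 mm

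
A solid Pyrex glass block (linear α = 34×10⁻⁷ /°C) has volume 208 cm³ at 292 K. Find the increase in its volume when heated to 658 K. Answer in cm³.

ΔV = 0.777 cm³

Isotropic solid: β ≈ 3α = 1.0×10⁻⁵ /K; ΔT = 366 K
ΔV = 3αV₀ΔT = 3(34×10⁻⁷)(208)(366) = 0.777 cm³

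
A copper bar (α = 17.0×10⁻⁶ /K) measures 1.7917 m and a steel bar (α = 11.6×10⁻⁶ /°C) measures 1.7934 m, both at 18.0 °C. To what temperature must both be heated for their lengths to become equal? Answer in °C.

T = 194.1 °C

Equal length when α₁L₁ΔT − α₂L₂ΔT = L₂ − L₁ = 1.70×10⁻³ m
α₁L₁ = 3.04589×10⁻⁵, α₂L₂ = 2.080344×10⁻⁵ → Δ(αL) = 9.65546×10⁻⁶ m/K
ΔT = 1.70×10⁻³ / 9.65546×10⁻⁶ = 176.066 K, so T = 18.0 + 176.066 = 194.066 °C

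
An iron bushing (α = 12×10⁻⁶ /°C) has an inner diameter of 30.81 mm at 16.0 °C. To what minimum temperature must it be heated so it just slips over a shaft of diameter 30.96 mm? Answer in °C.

Required Δd = 30.96 − 30.81 = 0.15 mm
Δd = αd₀ΔT ⇒ ΔT = Δd/(αd₀) = 0.15 / (12×10⁻⁶ × 30.81) = 405.71 K
T_min = 16.0 + 405.71 = 421.71 °C

T = 422 °C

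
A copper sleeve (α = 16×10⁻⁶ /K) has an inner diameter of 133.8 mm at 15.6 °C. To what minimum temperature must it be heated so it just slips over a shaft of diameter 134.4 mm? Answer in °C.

Required Δd = 134.4 − 133.8 = 0.6 mm
Δd = αd₀ΔT ⇒ ΔT = Δd/(αd₀) = 0.6 / (16×10⁻⁶ × 133.8) = 280.27 K
T_min = 15.6 + 280.27 = 295.87 °C

T = 296 °C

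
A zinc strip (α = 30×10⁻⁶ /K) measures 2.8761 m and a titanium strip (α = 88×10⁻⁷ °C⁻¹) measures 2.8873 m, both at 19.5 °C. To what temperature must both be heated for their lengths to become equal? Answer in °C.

T = 203.5 °C

Equal length when α₁L₁ΔT − α₂L₂ΔT = L₂ − L₁ = 1.12×10⁻² m
α₁L₁ = 8.6283×10⁻⁵, α₂L₂ = 2.540824×10⁻⁵ → Δ(αL) = 6.087476×10⁻⁵ m/K
ΔT = 1.12×10⁻² / 6.087476×10⁻⁵ = 183.984 K, so T = 19.5 + 183.984 = 203.484 °C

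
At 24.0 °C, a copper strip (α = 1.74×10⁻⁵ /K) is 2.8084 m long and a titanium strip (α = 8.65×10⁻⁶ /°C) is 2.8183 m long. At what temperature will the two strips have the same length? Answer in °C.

T = 428.3 °C

Equal length when α₁L₁ΔT − α₂L₂ΔT = L₂ − L₁ = 9.90×10⁻³ m
α₁L₁ = 4.886616×10⁻⁵, α₂L₂ = 2.4378295×10⁻⁵ → Δ(αL) = 2.4487865×10⁻⁵ m/K
ΔT = 9.90×10⁻³ / 2.4487865×10⁻⁵ = 404.282 K, so T = 24.0 + 404.282 = 428.282 °C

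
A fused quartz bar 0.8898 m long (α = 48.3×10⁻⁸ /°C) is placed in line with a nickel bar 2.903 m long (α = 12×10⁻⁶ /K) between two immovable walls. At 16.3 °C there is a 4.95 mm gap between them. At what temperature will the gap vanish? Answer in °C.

Gap closes when ΔL₁ + ΔL₂ = 4.95 mm = 4.95×10⁻³ m
(α₁L₁ + α₂L₂)ΔT = g
α₁L₁ + α₂L₂ = 48.3×10⁻⁸×0.8898 + 12×10⁻⁶×2.903 = 3.52657734×10⁻⁵ m/K
ΔT = 4.95×10⁻³ / 3.52657734×10⁻⁵ = 140.36 K
T = 16.3 + 140.36 = 156.66 °C

T = 157 °C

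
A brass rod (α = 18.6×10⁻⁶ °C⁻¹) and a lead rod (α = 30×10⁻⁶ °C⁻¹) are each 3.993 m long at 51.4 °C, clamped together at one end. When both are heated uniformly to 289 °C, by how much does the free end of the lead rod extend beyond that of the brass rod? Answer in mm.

10.8 mm

ΔT = 237.6 K
brass: ΔL = 18.6×10⁻⁶ × 3.993 m × 237.6 = 1.7647×10⁻² m = 17.647 mm
lead: ΔL = 30×10⁻⁶ × 3.993 m × 237.6 = 2.8462×10⁻² m = 28.462 mm
difference = 28.462 − 17.647 = 10.815 mm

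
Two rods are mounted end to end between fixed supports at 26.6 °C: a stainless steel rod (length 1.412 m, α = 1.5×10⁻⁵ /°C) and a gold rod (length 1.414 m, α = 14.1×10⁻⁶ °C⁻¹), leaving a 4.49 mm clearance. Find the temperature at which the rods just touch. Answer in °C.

α₁L₁ = 2.118×10⁻⁵ m/K, α₂L₂ = 1.99374×10⁻⁵ m/K → total 4.11174×10⁻⁵ m/K
ΔT = g/(α₁L₁+α₂L₂) = 4.49×10⁻³ / 4.11174×10⁻⁵ = 109.20 K
T = 26.6 + 109.20 = 135.80 °C

T = 136 °C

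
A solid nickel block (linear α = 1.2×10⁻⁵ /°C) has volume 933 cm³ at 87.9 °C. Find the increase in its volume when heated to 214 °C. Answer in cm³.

ΔV = 4.24 cm³

Isotropic solid: β ≈ 3α = 3.6×10⁻⁵ /K; ΔT = 126.1 K
ΔV = 3αV₀ΔT = 3(1.2×10⁻⁵)(933)(126.1) = 4.24 cm³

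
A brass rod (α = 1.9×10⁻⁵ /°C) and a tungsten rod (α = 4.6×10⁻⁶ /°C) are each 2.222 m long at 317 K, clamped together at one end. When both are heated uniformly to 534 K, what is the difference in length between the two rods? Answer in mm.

6.94 mm

ΔT = 217 K
brass: ΔL = 1.9×10⁻⁵ × 2.222 m × 217 = 9.1613×10⁻³ m = 9.1613 mm
tungsten: ΔL = 4.6×10⁻⁶ × 2.222 m × 217 = 2.2180×10⁻³ m = 2.2180 mm
difference = 9.1613 − 2.2180 = 6.9433 mm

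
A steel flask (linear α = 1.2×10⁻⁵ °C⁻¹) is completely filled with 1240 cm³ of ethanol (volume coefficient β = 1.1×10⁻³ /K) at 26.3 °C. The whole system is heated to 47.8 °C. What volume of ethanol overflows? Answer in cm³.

28.4 cm³

The flask also expands: β_container ≈ 3α = 3.6×10⁻⁵ /K
Net overflow = V₀(β_liq − 3α_cont)ΔT
β − 3α = 1.10×10⁻³ − 3.6×10⁻⁵ = 1.064×10⁻³ /K; ΔT = 21.5 K
ΔV = 1240 × 1.064×10⁻³ × 21.5 = 28.4 cm³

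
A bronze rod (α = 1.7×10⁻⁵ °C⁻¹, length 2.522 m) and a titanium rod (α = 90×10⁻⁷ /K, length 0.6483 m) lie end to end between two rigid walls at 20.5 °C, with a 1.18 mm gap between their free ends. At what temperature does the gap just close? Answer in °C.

T = 44.7 °C

Gap closes when ΔL₁ + ΔL₂ = 1.18 mm = 1.18×10⁻³ m
(α₁L₁ + α₂L₂)ΔT = g
α₁L₁ + α₂L₂ = 1.7×10⁻⁵×2.522 + 90×10⁻⁷×0.6483 = 4.87087×10⁻⁵ m/K
ΔT = 1.18×10⁻³ / 4.87087×10⁻⁵ = 24.226 K
T = 20.5 + 24.226 = 44.726 °C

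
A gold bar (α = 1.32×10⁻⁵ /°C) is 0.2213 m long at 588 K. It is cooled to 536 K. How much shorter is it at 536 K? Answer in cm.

|ΔT| = |536 − 588| = 52 K
ΔL = αL₀ΔT = (1.32×10⁻⁵)(0.2213)(52) = 1.52×10⁻⁴ m

ΔL = 0.0152 cm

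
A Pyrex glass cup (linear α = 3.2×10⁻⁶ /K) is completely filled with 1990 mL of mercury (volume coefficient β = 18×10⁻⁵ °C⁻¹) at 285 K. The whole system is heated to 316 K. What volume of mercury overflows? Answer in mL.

10.5 mL

The cup also expands: β_container ≈ 3α = 9.6×10⁻⁶ /K
Net overflow = V₀(β_liq − 3α_cont)ΔT
β − 3α = 1.80×10⁻⁴ − 9.6×10⁻⁶ = 1.704×10⁻⁴ /K; ΔT = 31 K
ΔV = 1990 × 1.704×10⁻⁴ × 31 = 10.5 mL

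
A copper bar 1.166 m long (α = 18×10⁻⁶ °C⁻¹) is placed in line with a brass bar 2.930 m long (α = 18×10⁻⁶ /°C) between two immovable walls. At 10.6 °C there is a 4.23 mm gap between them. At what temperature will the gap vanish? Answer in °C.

T = 68.0 °C

Gap closes when ΔL₁ + ΔL₂ = 4.23 mm = 4.23×10⁻³ m
(α₁L₁ + α₂L₂)ΔT = g
α₁L₁ + α₂L₂ = 18×10⁻⁶×1.166 + 18×10⁻⁶×2.930 = 7.3728×10⁻⁵ m/K
ΔT = 4.23×10⁻³ / 7.3728×10⁻⁵ = 57.373 K
T = 10.6 + 57.373 = 67.973 °C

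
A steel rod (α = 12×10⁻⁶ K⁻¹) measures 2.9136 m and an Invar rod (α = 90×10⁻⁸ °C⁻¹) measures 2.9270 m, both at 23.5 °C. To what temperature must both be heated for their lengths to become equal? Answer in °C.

Equal length when α₁L₁ΔT − α₂L₂ΔT = L₂ − L₁ = 1.34×10⁻² m
α₁L₁ = 3.49632×10⁻⁵, α₂L₂ = 2.6343×10⁻⁶ → Δ(αL) = 3.23289×10⁻⁵ m/K
ΔT = 1.34×10⁻² / 3.23289×10⁻⁵ = 414.490 K, so T = 23.5 + 414.490 = 437.990 °C

T = 438.0 °C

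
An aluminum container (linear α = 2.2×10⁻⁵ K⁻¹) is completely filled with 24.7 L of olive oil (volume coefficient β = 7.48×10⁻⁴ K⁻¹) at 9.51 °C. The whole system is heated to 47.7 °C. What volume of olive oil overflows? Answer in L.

The container also expands: β_container ≈ 3α = 6.6×10⁻⁵ /K
Net overflow = V₀(β_liq − 3α_cont)ΔT
β − 3α = 7.48×10⁻⁴ − 6.6×10⁻⁵ = 6.82×10⁻⁴ /K; ΔT = 38.19 K
ΔV = 24.7 × 6.82×10⁻⁴ × 38.19 = 0.643 L

0.643 L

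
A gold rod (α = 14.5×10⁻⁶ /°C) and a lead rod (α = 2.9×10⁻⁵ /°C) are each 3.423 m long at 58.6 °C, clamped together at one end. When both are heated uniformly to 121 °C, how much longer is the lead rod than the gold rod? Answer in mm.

ΔT = 62.4 K
gold: ΔL = 14.5×10⁻⁶ × 3.423 m × 62.4 = 3.0971×10⁻³ m = 3.0971 mm
lead: ΔL = 2.9×10⁻⁵ × 3.423 m × 62.4 = 6.1943×10⁻³ m = 6.1943 mm
difference = 6.1943 − 3.0971 = 3.0972 mm

3.10 mm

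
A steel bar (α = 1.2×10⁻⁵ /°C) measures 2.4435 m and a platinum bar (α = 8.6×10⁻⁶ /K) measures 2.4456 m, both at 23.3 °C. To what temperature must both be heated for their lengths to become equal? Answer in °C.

L₁(1 + α₁ΔT) = L₂(1 + α₂ΔT) ⇒ ΔT = (L₂ − L₁)/(α₁L₁ − α₂L₂)
L₂ − L₁ = 2.4456 − 2.4435 = 2.10×10⁻³ m
α₁L₁ − α₂L₂ = 1.2×10⁻⁵×2.4435 − 8.6×10⁻⁶×2.4456 = 8.28984×10⁻⁶ m/K
ΔT = 2.10×10⁻³ / 8.28984×10⁻⁶ = 253.322 K
T = 23.3 + 253.322 = 276.622 °C

T = 276.6 °C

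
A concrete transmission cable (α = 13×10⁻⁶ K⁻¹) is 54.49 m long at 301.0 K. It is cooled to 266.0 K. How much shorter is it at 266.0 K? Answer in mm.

|ΔT| = |266.0 − 301.0| = 35.0 K
ΔL = αL₀ΔT = (13×10⁻⁶)(54.49)(35.0) = 2.48×10⁻² m

ΔL = 24.8 mm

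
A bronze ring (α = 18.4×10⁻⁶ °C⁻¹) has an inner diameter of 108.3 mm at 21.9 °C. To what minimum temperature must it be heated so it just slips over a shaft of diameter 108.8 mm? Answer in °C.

T = 273 °C

Required Δd = 108.8 − 108.3 = 0.5 mm
Δd = αd₀ΔT ⇒ ΔT = Δd/(αd₀) = 0.5 / (18.4×10⁻⁶ × 108.3) = 250.91 K
T_min = 21.9 + 250.91 = 272.81 °C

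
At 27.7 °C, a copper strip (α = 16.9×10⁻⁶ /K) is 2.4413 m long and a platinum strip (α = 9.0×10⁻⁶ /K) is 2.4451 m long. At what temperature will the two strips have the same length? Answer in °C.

T = 225.1 °C

L₁(1 + α₁ΔT) = L₂(1 + α₂ΔT) ⇒ ΔT = (L₂ − L₁)/(α₁L₁ − α₂L₂)
L₂ − L₁ = 2.4451 − 2.4413 = 3.80×10⁻³ m
α₁L₁ − α₂L₂ = 16.9×10⁻⁶×2.4413 − 9.0×10⁻⁶×2.4451 = 1.925207×10⁻⁵ m/K
ΔT = 3.80×10⁻³ / 1.925207×10⁻⁵ = 197.381 K
T = 27.7 + 197.381 = 225.081 °C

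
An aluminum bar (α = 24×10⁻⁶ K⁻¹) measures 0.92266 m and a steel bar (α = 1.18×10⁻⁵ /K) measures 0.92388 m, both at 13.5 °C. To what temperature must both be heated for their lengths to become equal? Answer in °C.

T = 122.0 °C

Equal length when α₁L₁ΔT − α₂L₂ΔT = L₂ − L₁ = 1.22×10⁻³ m
α₁L₁ = 2.214384×10⁻⁵, α₂L₂ = 1.0901784×10⁻⁵ → Δ(αL) = 1.1242056×10⁻⁵ m/K
ΔT = 1.22×10⁻³ / 1.1242056×10⁻⁵ = 108.521 K, so T = 13.5 + 108.521 = 122.021 °C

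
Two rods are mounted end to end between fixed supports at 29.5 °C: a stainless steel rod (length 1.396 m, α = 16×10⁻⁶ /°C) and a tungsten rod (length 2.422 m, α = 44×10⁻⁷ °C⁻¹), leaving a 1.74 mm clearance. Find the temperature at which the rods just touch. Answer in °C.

T = 82.2 °C

Gap closes when ΔL₁ + ΔL₂ = 1.74 mm = 1.74×10⁻³ m
(α₁L₁ + α₂L₂)ΔT = g
α₁L₁ + α₂L₂ = 16×10⁻⁶×1.396 + 44×10⁻⁷×2.422 = 3.29928×10⁻⁵ m/K
ΔT = 1.74×10⁻³ / 3.29928×10⁻⁵ = 52.739 K
T = 29.5 + 52.739 = 82.239 °C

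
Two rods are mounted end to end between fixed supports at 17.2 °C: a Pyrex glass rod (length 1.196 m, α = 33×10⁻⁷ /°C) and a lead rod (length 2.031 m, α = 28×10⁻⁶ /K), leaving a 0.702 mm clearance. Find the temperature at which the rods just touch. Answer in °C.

T = 28.7 °C

Gap closes when ΔL₁ + ΔL₂ = 0.702 mm = 7.02×10⁻⁴ m
(α₁L₁ + α₂L₂)ΔT = g
α₁L₁ + α₂L₂ = 33×10⁻⁷×1.196 + 28×10⁻⁶×2.031 = 6.08148×10⁻⁵ m/K
ΔT = 7.02×10⁻⁴ / 6.08148×10⁻⁵ = 11.543 K
T = 17.2 + 11.543 = 28.743 °C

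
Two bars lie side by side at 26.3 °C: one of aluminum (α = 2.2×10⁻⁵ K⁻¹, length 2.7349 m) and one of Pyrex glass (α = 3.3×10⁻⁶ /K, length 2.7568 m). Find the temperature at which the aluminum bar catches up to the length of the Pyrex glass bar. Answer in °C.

T = 455.1 °C

L₁(1 + α₁ΔT) = L₂(1 + α₂ΔT) ⇒ ΔT = (L₂ − L₁)/(α₁L₁ − α₂L₂)
L₂ − L₁ = 2.7568 − 2.7349 = 2.19×10⁻² m
α₁L₁ − α₂L₂ = 2.2×10⁻⁵×2.7349 − 3.3×10⁻⁶×2.7568 = 5.107036×10⁻⁵ m/K
ΔT = 2.19×10⁻² / 5.107036×10⁻⁵ = 428.820 K
T = 26.3 + 428.820 = 455.120 °C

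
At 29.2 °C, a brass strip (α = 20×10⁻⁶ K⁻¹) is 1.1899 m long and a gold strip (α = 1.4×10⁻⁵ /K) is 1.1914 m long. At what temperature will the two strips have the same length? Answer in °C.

Equal length when α₁L₁ΔT − α₂L₂ΔT = L₂ − L₁ = 1.50×10⁻³ m
α₁L₁ = 2.3798×10⁻⁵, α₂L₂ = 1.66796×10⁻⁵ → Δ(αL) = 7.1184×10⁻⁶ m/K
ΔT = 1.50×10⁻³ / 7.1184×10⁻⁶ = 210.722 K, so T = 29.2 + 210.722 = 239.922 °C

T = 239.9 °C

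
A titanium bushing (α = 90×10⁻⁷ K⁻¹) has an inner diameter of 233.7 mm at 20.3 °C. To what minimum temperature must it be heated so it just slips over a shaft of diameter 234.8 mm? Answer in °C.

Required Δd = 234.8 − 233.7 = 1.1 mm
Δd = αd₀ΔT ⇒ ΔT = Δd/(αd₀) = 1.1 / (90×10⁻⁷ × 233.7) = 522.99 K
T_min = 20.3 + 522.99 = 543.29 °C

T = 543 °C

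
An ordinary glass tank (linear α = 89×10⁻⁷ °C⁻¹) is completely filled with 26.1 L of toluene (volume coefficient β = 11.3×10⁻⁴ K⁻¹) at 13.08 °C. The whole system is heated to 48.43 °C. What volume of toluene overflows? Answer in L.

The tank also expands: β_container ≈ 3α = 2.67×10⁻⁵ /K
Net overflow = V₀(β_liq − 3α_cont)ΔT
β − 3α = 1.13×10⁻³ − 2.67×10⁻⁵ = 1.1033×10⁻³ /K; ΔT = 35.35 K
ΔV = 26.1 × 1.1033×10⁻³ × 35.35 = 1.02 L

1.02 L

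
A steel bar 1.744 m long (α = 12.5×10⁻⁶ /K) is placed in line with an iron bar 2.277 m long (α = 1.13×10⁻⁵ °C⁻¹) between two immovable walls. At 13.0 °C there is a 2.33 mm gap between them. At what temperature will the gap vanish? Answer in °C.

T = 62.0 °C

α₁L₁ = 2.180×10⁻⁵ m/K, α₂L₂ = 2.57301×10⁻⁵ m/K → total 4.75301×10⁻⁵ m/K
ΔT = g/(α₁L₁+α₂L₂) = 2.33×10⁻³ / 4.75301×10⁻⁵ = 49.022 K
T = 13.0 + 49.022 = 62.022 °C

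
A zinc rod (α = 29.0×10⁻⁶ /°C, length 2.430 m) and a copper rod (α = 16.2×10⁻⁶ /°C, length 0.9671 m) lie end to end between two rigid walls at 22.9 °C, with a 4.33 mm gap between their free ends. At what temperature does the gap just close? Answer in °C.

α₁L₁ = 7.047×10⁻⁵ m/K, α₂L₂ = 1.566702×10⁻⁵ m/K → total 8.613702×10⁻⁵ m/K
ΔT = g/(α₁L₁+α₂L₂) = 4.33×10⁻³ / 8.613702×10⁻⁵ = 50.269 K
T = 22.9 + 50.269 = 73.169 °C

T = 73.2 °C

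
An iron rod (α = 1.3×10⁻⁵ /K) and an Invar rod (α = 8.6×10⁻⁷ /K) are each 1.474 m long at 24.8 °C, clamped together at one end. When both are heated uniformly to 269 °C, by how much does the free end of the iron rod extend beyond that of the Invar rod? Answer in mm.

ΔT = 244.2 K
iron: ΔL = 1.3×10⁻⁵ × 1.474 m × 244.2 = 4.6794×10⁻³ m = 4.6794 mm
Invar: ΔL = 8.6×10⁻⁷ × 1.474 m × 244.2 = 3.0956×10⁻⁴ m = 0.30956 mm
difference = 4.6794 − 0.30956 = 4.36984 mm

4.37 mm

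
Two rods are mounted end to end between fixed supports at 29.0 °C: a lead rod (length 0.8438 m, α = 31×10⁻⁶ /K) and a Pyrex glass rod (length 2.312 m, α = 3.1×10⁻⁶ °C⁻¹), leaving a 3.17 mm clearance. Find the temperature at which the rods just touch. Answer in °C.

α₁L₁ = 2.61578×10⁻⁵ m/K, α₂L₂ = 7.1672×10⁻⁶ m/K → total 3.3325×10⁻⁵ m/K
ΔT = g/(α₁L₁+α₂L₂) = 3.17×10⁻³ / 3.3325×10⁻⁵ = 95.12 K
T = 29.0 + 95.12 = 124.12 °C

T = 124 °C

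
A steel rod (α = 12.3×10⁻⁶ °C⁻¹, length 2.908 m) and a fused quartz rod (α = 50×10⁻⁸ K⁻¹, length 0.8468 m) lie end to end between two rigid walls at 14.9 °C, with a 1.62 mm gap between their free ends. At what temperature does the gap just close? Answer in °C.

T = 59.7 °C

α₁L₁ = 3.57684×10⁻⁵ m/K, α₂L₂ = 4.234×10⁻⁷ m/K → total 3.61918×10⁻⁵ m/K
ΔT = g/(α₁L₁+α₂L₂) = 1.62×10⁻³ / 3.61918×10⁻⁵ = 44.762 K
T = 14.9 + 44.762 = 59.662 °C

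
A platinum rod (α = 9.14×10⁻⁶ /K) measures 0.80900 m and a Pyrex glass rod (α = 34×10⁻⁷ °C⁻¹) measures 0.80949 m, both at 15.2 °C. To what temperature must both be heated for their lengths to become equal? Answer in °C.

Equal length when α₁L₁ΔT − α₂L₂ΔT = L₂ − L₁ = 4.90×10⁻⁴ m
α₁L₁ = 7.39426×10⁻⁶, α₂L₂ = 2.752266×10⁻⁶ → Δ(αL) = 4.641994×10⁻⁶ m/K
ΔT = 4.90×10⁻⁴ / 4.641994×10⁻⁶ = 105.558 K, so T = 15.2 + 105.558 = 120.758 °C

T = 120.8 °C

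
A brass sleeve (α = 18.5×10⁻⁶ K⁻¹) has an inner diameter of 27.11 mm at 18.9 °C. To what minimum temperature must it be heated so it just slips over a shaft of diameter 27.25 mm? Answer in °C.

Required Δd = 27.25 − 27.11 = 0.14 mm
Δd = αd₀ΔT ⇒ ΔT = Δd/(αd₀) = 0.14 / (18.5×10⁻⁶ × 27.11) = 279.14 K
T_min = 18.9 + 279.14 = 298.04 °C

T = 298 °C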